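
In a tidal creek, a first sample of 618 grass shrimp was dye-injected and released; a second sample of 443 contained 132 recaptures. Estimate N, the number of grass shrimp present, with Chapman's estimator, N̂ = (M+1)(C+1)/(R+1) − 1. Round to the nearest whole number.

N ≈ 2065

N̂ = (618+1)(443+1)/(132+1) − 1 = 619·444/133 − 1
= 274836/133 − 1 ≈ 2066.4 − 1 ≈ 2065.4 → 2065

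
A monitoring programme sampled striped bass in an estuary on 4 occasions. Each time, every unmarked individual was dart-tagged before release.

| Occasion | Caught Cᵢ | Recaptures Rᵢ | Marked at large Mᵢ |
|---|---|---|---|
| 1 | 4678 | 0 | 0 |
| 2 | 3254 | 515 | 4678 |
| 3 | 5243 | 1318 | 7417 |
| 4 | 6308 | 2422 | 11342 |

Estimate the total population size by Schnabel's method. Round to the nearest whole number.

N ≈ 29,531

Σ MᵢCᵢ = 0·4678 + 4678·3254 + 7417·5243 + 11342·6308 = 0 + 15222212 + 38887331 + 71545336 = 125654879
Σ Rᵢ = 0 + 515 + 1318 + 2422 = 4255
N̂ = 125654879 / 4255 ≈ 29531.1 → 29531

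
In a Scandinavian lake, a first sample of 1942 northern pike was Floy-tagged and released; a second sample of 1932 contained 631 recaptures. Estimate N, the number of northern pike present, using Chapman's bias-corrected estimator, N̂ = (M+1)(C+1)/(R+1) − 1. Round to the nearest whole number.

N̂ = (1942+1)(1932+1)/(631+1) − 1 = 1943·1933/632 − 1
= 3755819/632 − 1 ≈ 5942.8 − 1 ≈ 5941.8 → 5942

N ≈ 5942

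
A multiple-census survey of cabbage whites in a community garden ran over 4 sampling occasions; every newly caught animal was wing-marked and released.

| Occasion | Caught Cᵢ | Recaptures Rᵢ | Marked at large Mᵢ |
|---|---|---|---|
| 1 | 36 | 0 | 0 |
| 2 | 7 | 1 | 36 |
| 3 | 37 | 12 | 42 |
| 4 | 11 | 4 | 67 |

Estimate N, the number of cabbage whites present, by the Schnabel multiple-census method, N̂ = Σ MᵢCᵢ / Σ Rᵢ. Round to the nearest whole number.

Σ MᵢCᵢ = 0·36 + 36·7 + 42·37 + 67·11 = 0 + 252 + 1554 + 737 = 2543
Σ Rᵢ = 0 + 1 + 12 + 4 = 17
N̂ = 2543 / 17 ≈ 149.6 → 150

N ≈ 150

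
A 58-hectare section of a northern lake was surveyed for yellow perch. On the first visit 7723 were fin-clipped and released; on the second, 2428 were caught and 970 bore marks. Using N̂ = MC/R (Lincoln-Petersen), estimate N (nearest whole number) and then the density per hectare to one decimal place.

density ≈ 333.3 yellow perch per hectare

N̂ = 7723·2428/970 = 18751444/970 ≈ 19331.4 → 19331
Density = N̂ / area = 19331 / 58 ≈ 333.29 → 333.3 per hectare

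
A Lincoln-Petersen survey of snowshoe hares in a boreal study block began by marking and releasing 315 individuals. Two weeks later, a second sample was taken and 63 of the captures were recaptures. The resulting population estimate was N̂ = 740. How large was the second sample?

C = 148

From N = M·C/R: C = N·R / M = 740·63 / 315 = 46620 / 315 = 148.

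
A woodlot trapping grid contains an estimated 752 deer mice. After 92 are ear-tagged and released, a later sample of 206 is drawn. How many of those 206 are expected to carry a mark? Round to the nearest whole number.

expected recaptures ≈ 25

Expected recaptures E[R] = M·C / N.
E[R] = 92 × 206 / 752 = 18952 / 752 ≈ 25.2 → 25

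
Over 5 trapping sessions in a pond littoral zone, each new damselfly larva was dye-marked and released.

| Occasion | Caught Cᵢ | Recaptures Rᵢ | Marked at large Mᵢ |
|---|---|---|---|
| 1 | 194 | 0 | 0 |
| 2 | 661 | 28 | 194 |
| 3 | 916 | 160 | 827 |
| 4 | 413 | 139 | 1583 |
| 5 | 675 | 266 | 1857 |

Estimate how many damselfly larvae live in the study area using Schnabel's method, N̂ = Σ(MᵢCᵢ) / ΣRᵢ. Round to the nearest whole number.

N ≈ 4710

Σ MᵢCᵢ = 0·194 + 194·661 + 827·916 + 1583·413 + 1857·675 = 0 + 128234 + 757532 + 653779 + 1253475 = 2793020
Σ Rᵢ = 0 + 28 + 160 + 139 + 266 = 593
N̂ = 2793020 / 593 ≈ 4710.0 → 4710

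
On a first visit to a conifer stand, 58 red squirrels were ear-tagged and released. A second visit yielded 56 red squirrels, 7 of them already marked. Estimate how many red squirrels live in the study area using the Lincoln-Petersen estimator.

Lincoln-Petersen assumes M/N = R/C, so N = M·C / R.
N = (58 × 56) / 7 = 3248 / 7 = 464

N = 464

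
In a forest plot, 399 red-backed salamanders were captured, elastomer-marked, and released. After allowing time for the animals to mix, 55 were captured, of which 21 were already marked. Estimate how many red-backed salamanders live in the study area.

Lincoln-Petersen assumes M/N = R/C, so N = M·C / R.
N = (399 × 55) / 21 = 21945 / 21 = 1045

N = 1045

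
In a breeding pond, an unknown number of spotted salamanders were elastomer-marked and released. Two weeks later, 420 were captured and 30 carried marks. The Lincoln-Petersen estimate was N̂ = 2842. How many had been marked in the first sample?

From N = M·C/R: M = N·R / C = 2842·30 / 420 = 85260 / 420 = 203.

M = 203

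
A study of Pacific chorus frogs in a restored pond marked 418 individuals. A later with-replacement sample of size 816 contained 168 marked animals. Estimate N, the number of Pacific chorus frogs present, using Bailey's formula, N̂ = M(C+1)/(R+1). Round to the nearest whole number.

N̂ = 418·(816+1)/(168+1) = 418·817/169 = 341506/169 ≈ 2020.7 → 2021

N ≈ 2021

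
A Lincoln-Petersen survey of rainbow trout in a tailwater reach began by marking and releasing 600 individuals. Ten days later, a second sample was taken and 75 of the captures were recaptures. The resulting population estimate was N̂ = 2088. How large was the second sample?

From N = M·C/R: C = N·R / M = 2088·75 / 600 = 156600 / 600 = 261.

C = 261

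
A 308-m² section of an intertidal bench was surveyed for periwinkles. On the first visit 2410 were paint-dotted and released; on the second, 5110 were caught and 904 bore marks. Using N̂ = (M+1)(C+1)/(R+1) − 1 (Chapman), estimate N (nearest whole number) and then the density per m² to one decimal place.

N̂ = 2411·5111/905 − 1 = 12322621/905 − 1 ≈ 13615.2 → 13615
Density = N̂ / area = 13615 / 308 ≈ 44.20 → 44.2 per m²

density ≈ 44.2 periwinkles per m²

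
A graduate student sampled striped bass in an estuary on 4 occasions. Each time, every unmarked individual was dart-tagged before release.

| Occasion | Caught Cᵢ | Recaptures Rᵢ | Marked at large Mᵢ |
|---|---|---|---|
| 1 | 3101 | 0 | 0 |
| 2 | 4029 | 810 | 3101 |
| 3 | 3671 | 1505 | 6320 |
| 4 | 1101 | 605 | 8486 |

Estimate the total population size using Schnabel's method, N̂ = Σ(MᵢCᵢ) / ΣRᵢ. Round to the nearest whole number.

N ≈ 15,424

Σ MᵢCᵢ = 0·3101 + 3101·4029 + 6320·3671 + 8486·1101 = 0 + 12493929 + 23200720 + 9343086 = 45037735
Σ Rᵢ = 0 + 810 + 1505 + 605 = 2920
N̂ = 45037735 / 2920 ≈ 15423.9 → 15424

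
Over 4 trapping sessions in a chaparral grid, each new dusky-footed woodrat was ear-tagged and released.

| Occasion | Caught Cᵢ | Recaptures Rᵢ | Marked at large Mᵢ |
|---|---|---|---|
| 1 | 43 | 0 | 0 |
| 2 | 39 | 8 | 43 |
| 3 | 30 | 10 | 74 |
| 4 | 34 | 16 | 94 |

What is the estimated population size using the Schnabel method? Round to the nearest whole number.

Σ MᵢCᵢ = 0·43 + 43·39 + 74·30 + 94·34 = 0 + 1677 + 2220 + 3196 = 7093
Σ Rᵢ = 0 + 8 + 10 + 16 = 34
N̂ = 7093 / 34 ≈ 208.6 → 209

N ≈ 209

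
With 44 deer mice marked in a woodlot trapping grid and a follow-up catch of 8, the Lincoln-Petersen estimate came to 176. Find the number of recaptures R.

From N = M·C/R: R = M·C / N = 44·8 / 176 = 352 / 176 = 2.

R = 2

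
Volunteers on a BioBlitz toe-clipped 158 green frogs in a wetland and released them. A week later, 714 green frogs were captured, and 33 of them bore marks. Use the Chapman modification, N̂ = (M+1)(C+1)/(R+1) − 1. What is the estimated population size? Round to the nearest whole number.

N̂ = (158+1)(714+1)/(33+1) − 1 = 159·715/34 − 1
= 113685/34 − 1 ≈ 3343.7 − 1 ≈ 3342.7 → 3343

N ≈ 3343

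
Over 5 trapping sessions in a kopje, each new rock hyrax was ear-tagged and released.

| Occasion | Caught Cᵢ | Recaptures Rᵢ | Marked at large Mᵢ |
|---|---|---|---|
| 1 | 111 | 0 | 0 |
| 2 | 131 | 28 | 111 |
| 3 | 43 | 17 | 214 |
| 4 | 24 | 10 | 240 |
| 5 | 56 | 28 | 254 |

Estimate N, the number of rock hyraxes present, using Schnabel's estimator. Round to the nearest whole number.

Σ MᵢCᵢ = 0·111 + 111·131 + 214·43 + 240·24 + 254·56 = 0 + 14541 + 9202 + 5760 + 14224 = 43727
Σ Rᵢ = 0 + 28 + 17 + 10 + 28 = 83
N̂ = 43727 / 83 ≈ 526.8 → 527

N ≈ 527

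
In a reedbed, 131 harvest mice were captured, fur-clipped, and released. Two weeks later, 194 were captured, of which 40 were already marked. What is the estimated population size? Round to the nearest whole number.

N ≈ 635

Lincoln-Petersen assumes M/N = R/C, so N = M·C / R.
N = (131 × 194) / 40 = 25414 / 40 ≈ 635.4 → 635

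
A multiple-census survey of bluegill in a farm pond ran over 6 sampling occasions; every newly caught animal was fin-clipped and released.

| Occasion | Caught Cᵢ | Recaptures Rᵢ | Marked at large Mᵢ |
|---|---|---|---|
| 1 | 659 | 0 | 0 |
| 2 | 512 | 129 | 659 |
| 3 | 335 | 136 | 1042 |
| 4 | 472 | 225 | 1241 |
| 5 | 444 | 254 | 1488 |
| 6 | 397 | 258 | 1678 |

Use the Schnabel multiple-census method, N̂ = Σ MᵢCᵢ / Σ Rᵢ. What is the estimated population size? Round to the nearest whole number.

Σ MᵢCᵢ = 0·659 + 659·512 + 1042·335 + 1241·472 + 1488·444 + 1678·397 = 0 + 337408 + 349070 + 585752 + 660672 + 666166 = 2599068
Σ Rᵢ = 0 + 129 + 136 + 225 + 254 + 258 = 1002
N̂ = 2599068 / 1002 ≈ 2593.9 → 2594

N ≈ 2594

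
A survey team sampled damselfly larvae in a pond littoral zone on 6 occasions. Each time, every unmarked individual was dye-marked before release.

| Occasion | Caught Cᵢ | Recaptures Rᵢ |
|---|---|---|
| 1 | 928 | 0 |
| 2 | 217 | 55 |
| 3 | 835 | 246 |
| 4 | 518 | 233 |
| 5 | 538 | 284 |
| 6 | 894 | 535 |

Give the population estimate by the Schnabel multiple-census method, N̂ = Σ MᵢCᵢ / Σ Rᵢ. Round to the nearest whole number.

Marked at large before each occasion: Mᵢ = Σⱼ<ᵢ (Cⱼ − Rⱼ) → M1=0, M2=928, M3=1090, M4=1679, M5=1964, M6=2218
Σ MᵢCᵢ = 0·928 + 928·217 + 1090·835 + 1679·518 + 1964·538 + 2218·894 = 0 + 201376 + 910150 + 869722 + 1056632 + 1982892 = 5020772
Σ Rᵢ = 0 + 55 + 246 + 233 + 284 + 535 = 1353
N̂ = 5020772 / 1353 ≈ 3710.8 → 3711

N ≈ 3711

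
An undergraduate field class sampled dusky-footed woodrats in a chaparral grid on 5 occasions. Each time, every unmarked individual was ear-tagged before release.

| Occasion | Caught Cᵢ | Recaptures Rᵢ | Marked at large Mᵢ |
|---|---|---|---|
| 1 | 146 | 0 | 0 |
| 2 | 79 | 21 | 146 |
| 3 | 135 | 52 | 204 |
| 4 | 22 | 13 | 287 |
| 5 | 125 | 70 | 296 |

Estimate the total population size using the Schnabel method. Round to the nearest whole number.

N ≈ 528

Σ MᵢCᵢ = 0·146 + 146·79 + 204·135 + 287·22 + 296·125 = 0 + 11534 + 27540 + 6314 + 37000 = 82388
Σ Rᵢ = 0 + 21 + 52 + 13 + 70 = 156
N̂ = 82388 / 156 ≈ 528.1 → 528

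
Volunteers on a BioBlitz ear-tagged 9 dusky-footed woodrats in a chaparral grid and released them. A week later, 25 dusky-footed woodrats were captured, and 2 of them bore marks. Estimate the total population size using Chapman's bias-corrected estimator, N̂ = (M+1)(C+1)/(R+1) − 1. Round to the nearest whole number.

N̂ = (9+1)(25+1)/(2+1) − 1 = 10·26/3 − 1
= 260/3 − 1 ≈ 86.7 − 1 ≈ 85.7 → 86

N ≈ 86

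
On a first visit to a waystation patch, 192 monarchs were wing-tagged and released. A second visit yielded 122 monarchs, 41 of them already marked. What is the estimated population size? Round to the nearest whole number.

N = (192 × 122) / 41 = 23424 / 41 ≈ 571.3 → 571

N ≈ 571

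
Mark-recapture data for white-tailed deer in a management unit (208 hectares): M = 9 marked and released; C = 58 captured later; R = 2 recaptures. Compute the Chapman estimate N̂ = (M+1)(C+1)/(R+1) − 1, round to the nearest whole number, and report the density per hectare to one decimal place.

N̂ = 10·59/3 − 1 = 590/3 − 1 ≈ 195.7 → 196
Density = N̂ / area = 196 / 208 ≈ 0.94 → 0.9 per hectare

density ≈ 0.9 white-tailed deer per hectare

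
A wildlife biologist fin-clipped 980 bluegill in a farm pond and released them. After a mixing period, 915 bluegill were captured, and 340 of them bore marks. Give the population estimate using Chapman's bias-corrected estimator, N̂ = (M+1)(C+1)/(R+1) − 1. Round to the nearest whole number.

N ≈ 2634

N̂ = (980+1)(915+1)/(340+1) − 1 = 981·916/341 − 1
= 898596/341 − 1 ≈ 2635.2 − 1 ≈ 2634.2 → 2634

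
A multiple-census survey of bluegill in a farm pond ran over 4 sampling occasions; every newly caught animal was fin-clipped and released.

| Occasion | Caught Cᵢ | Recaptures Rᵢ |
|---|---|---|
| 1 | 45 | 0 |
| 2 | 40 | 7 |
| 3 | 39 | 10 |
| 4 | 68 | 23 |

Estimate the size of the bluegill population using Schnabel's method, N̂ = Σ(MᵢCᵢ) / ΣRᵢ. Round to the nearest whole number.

N ≈ 303

Marked at large before each occasion: Mᵢ = Σⱼ<ᵢ (Cⱼ − Rⱼ) → M1=0, M2=45, M3=78, M4=107
Σ MᵢCᵢ = 0·45 + 45·40 + 78·39 + 107·68 = 0 + 1800 + 3042 + 7276 = 12118
Σ Rᵢ = 0 + 7 + 10 + 23 = 40
N̂ = 12118 / 40 ≈ 302.9 → 303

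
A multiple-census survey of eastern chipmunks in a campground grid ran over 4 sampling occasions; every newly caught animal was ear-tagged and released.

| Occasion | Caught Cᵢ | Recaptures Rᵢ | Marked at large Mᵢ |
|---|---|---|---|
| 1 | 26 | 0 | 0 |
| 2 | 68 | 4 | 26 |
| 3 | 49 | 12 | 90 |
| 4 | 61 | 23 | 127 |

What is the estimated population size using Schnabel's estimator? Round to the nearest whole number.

N ≈ 357

Σ MᵢCᵢ = 0·26 + 26·68 + 90·49 + 127·61 = 0 + 1768 + 4410 + 7747 = 13925
Σ Rᵢ = 0 + 4 + 12 + 23 = 39
N̂ = 13925 / 39 ≈ 357.1 → 357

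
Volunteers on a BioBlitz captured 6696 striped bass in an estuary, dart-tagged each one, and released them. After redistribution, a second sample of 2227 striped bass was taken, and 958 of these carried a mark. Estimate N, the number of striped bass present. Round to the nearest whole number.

N ≈ 15,566

N = (6696 × 2227) / 958 = 14911992 / 958 ≈ 15565.8 → 15566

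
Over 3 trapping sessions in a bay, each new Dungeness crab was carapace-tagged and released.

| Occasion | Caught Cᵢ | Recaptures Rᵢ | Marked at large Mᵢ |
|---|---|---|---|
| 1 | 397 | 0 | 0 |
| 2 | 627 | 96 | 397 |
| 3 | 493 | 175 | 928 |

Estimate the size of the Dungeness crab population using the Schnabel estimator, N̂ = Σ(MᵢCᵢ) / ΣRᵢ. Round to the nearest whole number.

Σ MᵢCᵢ = 0·397 + 397·627 + 928·493 = 0 + 248919 + 457504 = 706423
Σ Rᵢ = 0 + 96 + 175 = 271
N̂ = 706423 / 271 ≈ 2606.7 → 2607

N ≈ 2607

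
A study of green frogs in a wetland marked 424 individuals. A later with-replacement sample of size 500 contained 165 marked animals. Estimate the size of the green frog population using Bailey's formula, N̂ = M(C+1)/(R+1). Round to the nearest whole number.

N ≈ 1280

N̂ = 424·(500+1)/(165+1) = 424·501/166 = 212424/166 ≈ 1279.7 → 1280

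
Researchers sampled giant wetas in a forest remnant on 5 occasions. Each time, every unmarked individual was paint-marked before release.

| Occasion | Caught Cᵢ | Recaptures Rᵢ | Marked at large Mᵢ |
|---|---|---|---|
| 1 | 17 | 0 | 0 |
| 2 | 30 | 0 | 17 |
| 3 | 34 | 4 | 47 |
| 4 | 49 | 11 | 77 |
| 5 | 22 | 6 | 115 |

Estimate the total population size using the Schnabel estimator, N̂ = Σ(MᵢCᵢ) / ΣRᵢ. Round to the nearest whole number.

N ≈ 401

Σ MᵢCᵢ = 0·17 + 17·30 + 47·34 + 77·49 + 115·22 = 0 + 510 + 1598 + 3773 + 2530 = 8411
Σ Rᵢ = 0 + 0 + 4 + 11 + 6 = 21
N̂ = 8411 / 21 ≈ 400.5 → 401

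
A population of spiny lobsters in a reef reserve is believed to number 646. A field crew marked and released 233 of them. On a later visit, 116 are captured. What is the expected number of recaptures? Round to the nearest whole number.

The marked fraction of the population is 233/646, so in a sample of 116 expect C·(M/N) marked.
E[R] = 233 × 116 / 646 = 27028 / 646 ≈ 41.8 → 42

expected recaptures ≈ 42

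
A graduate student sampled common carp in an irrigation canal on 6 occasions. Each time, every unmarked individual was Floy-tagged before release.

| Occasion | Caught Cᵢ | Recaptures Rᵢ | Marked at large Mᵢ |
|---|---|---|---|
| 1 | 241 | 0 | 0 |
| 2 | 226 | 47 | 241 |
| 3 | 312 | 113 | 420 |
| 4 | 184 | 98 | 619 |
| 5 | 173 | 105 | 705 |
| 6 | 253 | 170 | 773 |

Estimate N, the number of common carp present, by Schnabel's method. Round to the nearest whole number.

Σ MᵢCᵢ = 0·241 + 241·226 + 420·312 + 619·184 + 705·173 + 773·253 = 0 + 54466 + 131040 + 113896 + 121965 + 195569 = 616936
Σ Rᵢ = 0 + 47 + 113 + 98 + 105 + 170 = 533
N̂ = 616936 / 533 ≈ 1157.48 → 1157

N ≈ 1157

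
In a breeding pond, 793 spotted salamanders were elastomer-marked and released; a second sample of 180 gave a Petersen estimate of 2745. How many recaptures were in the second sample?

From N = M·C/R: R = M·C / N = 793·180 / 2745 = 142740 / 2745 = 52.

R = 52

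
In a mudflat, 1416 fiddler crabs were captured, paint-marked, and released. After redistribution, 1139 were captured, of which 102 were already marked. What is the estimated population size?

N = 15,812

N = (1416 × 1139) / 102 = 1612824 / 102 = 15812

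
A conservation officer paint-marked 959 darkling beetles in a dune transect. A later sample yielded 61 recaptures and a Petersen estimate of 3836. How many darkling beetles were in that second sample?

C = 244

From N = M·C/R: C = N·R / M = 3836·61 / 959 = 233996 / 959 = 244.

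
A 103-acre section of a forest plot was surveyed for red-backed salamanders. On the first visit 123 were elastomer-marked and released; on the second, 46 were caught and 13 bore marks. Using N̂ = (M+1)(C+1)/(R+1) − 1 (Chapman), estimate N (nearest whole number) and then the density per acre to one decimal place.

density ≈ 4.0 red-backed salamanders per acre

N̂ = 124·47/14 − 1 = 5828/14 − 1 ≈ 415.3 → 415
Density = N̂ / area = 415 / 103 ≈ 4.03 → 4.0 per acre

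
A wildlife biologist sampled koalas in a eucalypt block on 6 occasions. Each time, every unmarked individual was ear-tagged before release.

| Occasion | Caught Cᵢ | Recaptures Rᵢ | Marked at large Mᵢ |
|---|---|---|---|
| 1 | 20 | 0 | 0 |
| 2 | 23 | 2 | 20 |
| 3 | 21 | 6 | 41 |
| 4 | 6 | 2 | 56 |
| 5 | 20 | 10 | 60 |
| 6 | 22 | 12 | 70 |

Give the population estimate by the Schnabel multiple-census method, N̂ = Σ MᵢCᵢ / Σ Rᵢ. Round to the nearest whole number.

Σ MᵢCᵢ = 0·20 + 20·23 + 41·21 + 56·6 + 60·20 + 70·22 = 0 + 460 + 861 + 336 + 1200 + 1540 = 4397
Σ Rᵢ = 0 + 2 + 6 + 2 + 10 + 12 = 32
N̂ = 4397 / 32 ≈ 137.4 → 137

N ≈ 137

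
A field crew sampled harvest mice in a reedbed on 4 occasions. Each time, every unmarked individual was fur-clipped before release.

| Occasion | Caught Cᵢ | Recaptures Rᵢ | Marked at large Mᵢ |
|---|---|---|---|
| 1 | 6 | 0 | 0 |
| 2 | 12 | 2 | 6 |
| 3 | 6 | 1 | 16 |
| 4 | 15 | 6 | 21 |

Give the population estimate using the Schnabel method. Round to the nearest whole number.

Σ MᵢCᵢ = 0·6 + 6·12 + 16·6 + 21·15 = 0 + 72 + 96 + 315 = 483
Σ Rᵢ = 0 + 2 + 1 + 6 = 9
N̂ = 483 / 9 ≈ 53.7 → 54

N ≈ 54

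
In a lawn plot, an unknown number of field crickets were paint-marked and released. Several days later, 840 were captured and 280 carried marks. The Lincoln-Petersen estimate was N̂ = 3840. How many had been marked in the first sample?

M = 1280

From N = M·C/R: M = N·R / C = 3840·280 / 840 = 1075200 / 840 = 1280.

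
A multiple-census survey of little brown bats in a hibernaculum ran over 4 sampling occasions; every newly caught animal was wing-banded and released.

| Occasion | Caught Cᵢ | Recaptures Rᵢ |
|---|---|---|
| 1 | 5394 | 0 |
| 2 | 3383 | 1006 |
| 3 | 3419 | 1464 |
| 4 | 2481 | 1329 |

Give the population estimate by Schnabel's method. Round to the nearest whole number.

Marked at large before each occasion: Mᵢ = Σⱼ<ᵢ (Cⱼ − Rⱼ) → M1=0, M2=5394, M3=7771, M4=9726
Σ MᵢCᵢ = 0·5394 + 5394·3383 + 7771·3419 + 9726·2481 = 0 + 18247902 + 26569049 + 24130206 = 68947157
Σ Rᵢ = 0 + 1006 + 1464 + 1329 = 3799
N̂ = 68947157 / 3799 ≈ 18148.8 → 18149

N ≈ 18,149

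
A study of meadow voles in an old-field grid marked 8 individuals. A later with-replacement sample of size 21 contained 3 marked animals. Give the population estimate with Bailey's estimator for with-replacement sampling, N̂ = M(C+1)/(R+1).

N = 44

N̂ = 8·(21+1)/(3+1) = 8·22/4 = 176/4 = 44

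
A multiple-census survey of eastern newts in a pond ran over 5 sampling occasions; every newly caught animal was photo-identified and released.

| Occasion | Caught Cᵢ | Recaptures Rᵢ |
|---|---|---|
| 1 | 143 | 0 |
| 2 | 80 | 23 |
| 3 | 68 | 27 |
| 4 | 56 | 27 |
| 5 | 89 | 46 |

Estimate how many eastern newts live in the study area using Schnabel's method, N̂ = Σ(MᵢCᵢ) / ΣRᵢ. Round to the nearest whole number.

N ≈ 509

Marked at large before each occasion: Mᵢ = Σⱼ<ᵢ (Cⱼ − Rⱼ) → M1=0, M2=143, M3=200, M4=241, M5=270
Σ MᵢCᵢ = 0·143 + 143·80 + 200·68 + 241·56 + 270·89 = 0 + 11440 + 13600 + 13496 + 24030 = 62566
Σ Rᵢ = 0 + 23 + 27 + 27 + 46 = 123
N̂ = 62566 / 123 ≈ 508.7 → 509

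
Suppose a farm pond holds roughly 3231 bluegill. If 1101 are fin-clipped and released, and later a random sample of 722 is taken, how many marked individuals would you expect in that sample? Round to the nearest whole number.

The marked fraction of the population is 1101/3231, so in a sample of 722 expect C·(M/N) marked.
E[R] = 1101 × 722 / 3231 = 794922 / 3231 ≈ 246.0 → 246

expected recaptures ≈ 246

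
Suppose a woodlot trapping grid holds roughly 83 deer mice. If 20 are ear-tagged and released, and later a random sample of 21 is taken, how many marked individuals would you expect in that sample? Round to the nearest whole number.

Expected recaptures E[R] = M·C / N.
E[R] = 20 × 21 / 83 = 420 / 83 ≈ 5.1 → 5

expected recaptures ≈ 5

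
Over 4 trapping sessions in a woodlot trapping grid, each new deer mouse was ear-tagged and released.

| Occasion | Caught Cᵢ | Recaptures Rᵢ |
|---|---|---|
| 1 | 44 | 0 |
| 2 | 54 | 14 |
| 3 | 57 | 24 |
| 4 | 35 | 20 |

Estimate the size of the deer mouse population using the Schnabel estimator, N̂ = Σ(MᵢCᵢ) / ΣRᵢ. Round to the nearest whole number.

Marked at large before each occasion: Mᵢ = Σⱼ<ᵢ (Cⱼ − Rⱼ) → M1=0, M2=44, M3=84, M4=117
Σ MᵢCᵢ = 0·44 + 44·54 + 84·57 + 117·35 = 0 + 2376 + 4788 + 4095 = 11259
Σ Rᵢ = 0 + 14 + 24 + 20 = 58
N̂ = 11259 / 58 ≈ 194.1 → 194

N ≈ 194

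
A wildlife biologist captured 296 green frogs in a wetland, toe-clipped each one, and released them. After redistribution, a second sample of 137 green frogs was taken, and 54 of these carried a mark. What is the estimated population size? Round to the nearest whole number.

The marked fraction in the recapture sample should equal the marked fraction in the population: 54/137 = 296/N.
N = (296 × 137) / 54 = 40552 / 54 ≈ 751.0 → 751

N ≈ 751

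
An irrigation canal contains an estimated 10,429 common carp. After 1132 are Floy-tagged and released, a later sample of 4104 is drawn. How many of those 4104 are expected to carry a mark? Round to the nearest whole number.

expected recaptures ≈ 445

Expected recaptures E[R] = M·C / N.
E[R] = 1132 × 4104 / 10429 = 4645728 / 10429 ≈ 445.46 → 445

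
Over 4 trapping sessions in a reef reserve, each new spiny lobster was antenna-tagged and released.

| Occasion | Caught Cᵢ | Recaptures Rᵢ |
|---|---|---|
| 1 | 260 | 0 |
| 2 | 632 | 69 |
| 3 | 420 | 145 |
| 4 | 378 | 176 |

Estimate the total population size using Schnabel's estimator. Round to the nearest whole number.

Marked at large before each occasion: Mᵢ = Σⱼ<ᵢ (Cⱼ − Rⱼ) → M1=0, M2=260, M3=823, M4=1098
Σ MᵢCᵢ = 0·260 + 260·632 + 823·420 + 1098·378 = 0 + 164320 + 345660 + 415044 = 925024
Σ Rᵢ = 0 + 69 + 145 + 176 = 390
N̂ = 925024 / 390 ≈ 2371.9 → 2372

N ≈ 2372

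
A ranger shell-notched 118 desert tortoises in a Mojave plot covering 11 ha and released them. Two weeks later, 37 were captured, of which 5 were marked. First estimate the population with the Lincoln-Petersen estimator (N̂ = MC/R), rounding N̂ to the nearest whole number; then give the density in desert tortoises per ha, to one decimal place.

N̂ = 118·37/5 = 4366/5 ≈ 873.2 → 873
Density = N̂ / area = 873 / 11 ≈ 79.36 → 79.4 per ha

density ≈ 79.4 desert tortoises per ha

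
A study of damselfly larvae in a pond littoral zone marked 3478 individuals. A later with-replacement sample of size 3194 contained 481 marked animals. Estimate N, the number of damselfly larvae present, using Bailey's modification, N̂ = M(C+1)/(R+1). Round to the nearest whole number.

N̂ = 3478·(3194+1)/(481+1) = 3478·3195/482 = 11112210/482 ≈ 23054.4 → 23054

N ≈ 23,054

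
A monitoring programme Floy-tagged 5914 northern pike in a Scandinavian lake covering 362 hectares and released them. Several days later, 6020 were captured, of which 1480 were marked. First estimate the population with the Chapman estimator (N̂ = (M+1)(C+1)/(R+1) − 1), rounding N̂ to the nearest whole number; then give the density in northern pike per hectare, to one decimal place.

N̂ = 5915·6021/1481 − 1 = 35614215/1481 − 1 ≈ 24046.4 → 24046
Density = N̂ / area = 24046 / 362 ≈ 66.43 → 66.4 per hectare

density ≈ 66.4 northern pike per hectare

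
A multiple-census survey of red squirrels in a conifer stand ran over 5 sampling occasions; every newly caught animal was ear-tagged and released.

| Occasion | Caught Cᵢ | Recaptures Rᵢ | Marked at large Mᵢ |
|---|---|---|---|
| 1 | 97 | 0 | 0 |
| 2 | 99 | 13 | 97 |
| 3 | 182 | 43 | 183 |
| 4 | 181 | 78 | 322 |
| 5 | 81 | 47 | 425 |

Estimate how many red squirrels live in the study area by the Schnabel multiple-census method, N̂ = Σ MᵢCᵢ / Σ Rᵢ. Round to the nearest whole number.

N ≈ 749

Σ MᵢCᵢ = 0·97 + 97·99 + 183·182 + 322·181 + 425·81 = 0 + 9603 + 33306 + 58282 + 34425 = 135616
Σ Rᵢ = 0 + 13 + 43 + 78 + 47 = 181
N̂ = 135616 / 181 ≈ 749.3 → 749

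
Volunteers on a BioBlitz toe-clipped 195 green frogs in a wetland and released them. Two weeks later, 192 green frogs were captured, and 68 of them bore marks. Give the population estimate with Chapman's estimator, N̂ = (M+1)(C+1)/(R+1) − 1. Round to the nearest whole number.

N̂ = (195+1)(192+1)/(68+1) − 1 = 196·193/69 − 1
= 37828/69 − 1 ≈ 548.2 − 1 ≈ 547.2 → 547

N ≈ 547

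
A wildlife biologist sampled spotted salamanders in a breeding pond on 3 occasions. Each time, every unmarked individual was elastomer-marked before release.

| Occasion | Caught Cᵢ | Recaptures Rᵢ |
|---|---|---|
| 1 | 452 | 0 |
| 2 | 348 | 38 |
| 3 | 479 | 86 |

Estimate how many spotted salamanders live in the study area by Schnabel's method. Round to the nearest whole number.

N ≈ 4212

Marked at large before each occasion: Mᵢ = Σⱼ<ᵢ (Cⱼ − Rⱼ) → M1=0, M2=452, M3=762
Σ MᵢCᵢ = 0·452 + 452·348 + 762·479 = 0 + 157296 + 364998 = 522294
Σ Rᵢ = 0 + 38 + 86 = 124
N̂ = 522294 / 124 ≈ 4212.0 → 4212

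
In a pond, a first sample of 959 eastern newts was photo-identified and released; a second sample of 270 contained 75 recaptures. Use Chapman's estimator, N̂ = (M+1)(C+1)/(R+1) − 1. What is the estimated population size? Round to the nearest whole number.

N̂ = (959+1)(270+1)/(75+1) − 1 = 960·271/76 − 1
= 260160/76 − 1 ≈ 3423.2 − 1 ≈ 3422.2 → 3422

N ≈ 3422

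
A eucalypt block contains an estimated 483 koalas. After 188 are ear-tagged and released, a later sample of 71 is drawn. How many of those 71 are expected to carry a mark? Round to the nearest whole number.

Expected recaptures E[R] = M·C / N.
E[R] = 188 × 71 / 483 = 13348 / 483 ≈ 27.6 → 28

expected recaptures ≈ 28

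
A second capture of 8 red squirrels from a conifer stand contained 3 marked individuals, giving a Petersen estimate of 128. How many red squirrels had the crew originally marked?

From N = M·C/R: M = N·R / C = 128·3 / 8 = 384 / 8 = 48.

M = 48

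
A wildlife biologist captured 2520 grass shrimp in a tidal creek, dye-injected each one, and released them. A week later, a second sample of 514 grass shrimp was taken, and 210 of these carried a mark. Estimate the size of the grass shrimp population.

Lincoln-Petersen assumes M/N = R/C, so N = M·C / R.
N = (2520 × 514) / 210 = 1295280 / 210 = 6168

N = 6168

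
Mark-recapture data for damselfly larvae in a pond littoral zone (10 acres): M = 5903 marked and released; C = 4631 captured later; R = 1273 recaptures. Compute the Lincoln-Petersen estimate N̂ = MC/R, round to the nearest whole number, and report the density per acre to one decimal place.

N̂ = 5903·4631/1273 = 27336793/1273 ≈ 21474.3 → 21474
Density = N̂ / area = 21474 / 10 ≈ 2147.40 → 2147.4 per acre

density ≈ 2147.4 damselfly larvae per acre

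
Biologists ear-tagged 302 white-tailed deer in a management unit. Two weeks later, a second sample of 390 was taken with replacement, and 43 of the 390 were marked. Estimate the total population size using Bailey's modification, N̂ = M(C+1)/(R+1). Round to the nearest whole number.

N ≈ 2684

N̂ = 302·(390+1)/(43+1) = 302·391/44 = 118082/44 ≈ 2683.7 → 2684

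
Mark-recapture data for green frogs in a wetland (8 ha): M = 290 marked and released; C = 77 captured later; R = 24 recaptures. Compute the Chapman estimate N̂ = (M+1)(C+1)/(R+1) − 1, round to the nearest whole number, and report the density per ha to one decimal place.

density ≈ 113.4 green frogs per ha

N̂ = 291·78/25 − 1 = 22698/25 − 1 ≈ 906.9 → 907
Density = N̂ / area = 907 / 8 ≈ 113.38 → 113.4 per ha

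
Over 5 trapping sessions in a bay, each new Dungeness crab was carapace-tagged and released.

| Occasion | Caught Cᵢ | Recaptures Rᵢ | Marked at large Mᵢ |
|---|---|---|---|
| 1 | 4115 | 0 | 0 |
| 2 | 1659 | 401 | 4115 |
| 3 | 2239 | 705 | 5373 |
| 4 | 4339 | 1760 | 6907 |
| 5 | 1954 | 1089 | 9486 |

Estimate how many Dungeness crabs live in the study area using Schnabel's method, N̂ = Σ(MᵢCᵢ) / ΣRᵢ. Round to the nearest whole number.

N ≈ 17,032

Σ MᵢCᵢ = 0·4115 + 4115·1659 + 5373·2239 + 6907·4339 + 9486·1954 = 0 + 6826785 + 12030147 + 29969473 + 18535644 = 67362049
Σ Rᵢ = 0 + 401 + 705 + 1760 + 1089 = 3955
N̂ = 67362049 / 3955 ≈ 17032.1 → 17032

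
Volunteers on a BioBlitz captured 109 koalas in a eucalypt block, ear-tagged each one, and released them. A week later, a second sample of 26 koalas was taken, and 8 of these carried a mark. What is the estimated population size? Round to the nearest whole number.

N ≈ 354

Lincoln-Petersen assumes M/N = R/C, so N = M·C / R.
N = (109 × 26) / 8 = 2834 / 8 ≈ 354.2 → 354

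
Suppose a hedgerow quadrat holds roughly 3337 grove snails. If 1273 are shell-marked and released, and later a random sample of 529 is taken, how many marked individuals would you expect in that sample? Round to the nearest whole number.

The marked fraction of the population is 1273/3337, so in a sample of 529 expect C·(M/N) marked.
E[R] = 1273 × 529 / 3337 = 673417 / 3337 ≈ 201.8 → 202

expected recaptures ≈ 202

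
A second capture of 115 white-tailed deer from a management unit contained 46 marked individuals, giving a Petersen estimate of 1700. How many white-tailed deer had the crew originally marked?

From N = M·C/R: M = N·R / C = 1700·46 / 115 = 78200 / 115 = 680.

M = 680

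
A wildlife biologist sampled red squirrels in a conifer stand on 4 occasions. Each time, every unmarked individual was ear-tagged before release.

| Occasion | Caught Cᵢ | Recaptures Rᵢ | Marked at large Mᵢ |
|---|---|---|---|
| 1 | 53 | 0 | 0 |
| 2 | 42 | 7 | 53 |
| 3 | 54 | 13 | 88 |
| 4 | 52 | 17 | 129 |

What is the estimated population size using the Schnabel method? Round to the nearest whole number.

N ≈ 370

Σ MᵢCᵢ = 0·53 + 53·42 + 88·54 + 129·52 = 0 + 2226 + 4752 + 6708 = 13686
Σ Rᵢ = 0 + 7 + 13 + 17 = 37
N̂ = 13686 / 37 ≈ 369.9 → 370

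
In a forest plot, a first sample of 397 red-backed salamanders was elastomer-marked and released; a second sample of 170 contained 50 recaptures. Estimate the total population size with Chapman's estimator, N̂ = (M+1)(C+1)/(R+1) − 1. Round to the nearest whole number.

N ≈ 1333

N̂ = (397+1)(170+1)/(50+1) − 1 = 398·171/51 − 1
= 68058/51 − 1 ≈ 1334.47 − 1 ≈ 1333.47 → 1333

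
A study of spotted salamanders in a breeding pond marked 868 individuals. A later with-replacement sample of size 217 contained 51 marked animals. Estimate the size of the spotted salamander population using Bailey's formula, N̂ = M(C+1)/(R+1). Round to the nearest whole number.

N ≈ 3639

N̂ = 868·(217+1)/(51+1) = 868·218/52 = 189224/52 ≈ 3638.9 → 3639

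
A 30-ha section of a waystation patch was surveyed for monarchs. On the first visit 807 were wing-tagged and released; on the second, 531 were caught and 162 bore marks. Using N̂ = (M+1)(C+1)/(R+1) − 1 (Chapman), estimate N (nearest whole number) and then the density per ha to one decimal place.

N̂ = 808·532/163 − 1 = 429856/163 − 1 ≈ 2636.2 → 2636
Density = N̂ / area = 2636 / 30 ≈ 87.87 → 87.9 per ha

density ≈ 87.9 monarchs per ha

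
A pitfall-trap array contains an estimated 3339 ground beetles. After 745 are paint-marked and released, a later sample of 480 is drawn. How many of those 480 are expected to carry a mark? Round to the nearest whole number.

expected recaptures ≈ 107

The marked fraction of the population is 745/3339, so in a sample of 480 expect C·(M/N) marked.
E[R] = 745 × 480 / 3339 = 357600 / 3339 ≈ 107.1 → 107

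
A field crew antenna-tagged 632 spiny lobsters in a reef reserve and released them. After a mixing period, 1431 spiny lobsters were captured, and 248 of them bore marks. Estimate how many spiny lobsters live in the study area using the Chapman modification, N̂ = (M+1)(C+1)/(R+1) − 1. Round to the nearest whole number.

N ≈ 3639

N̂ = (632+1)(1431+1)/(248+1) − 1 = 633·1432/249 − 1
= 906456/249 − 1 ≈ 3640.4 − 1 ≈ 3639.4 → 3639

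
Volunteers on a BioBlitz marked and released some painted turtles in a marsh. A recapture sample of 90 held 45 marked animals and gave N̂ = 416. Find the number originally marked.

From N = M·C/R: M = N·R / C = 416·45 / 90 = 18720 / 90 = 208.

M = 208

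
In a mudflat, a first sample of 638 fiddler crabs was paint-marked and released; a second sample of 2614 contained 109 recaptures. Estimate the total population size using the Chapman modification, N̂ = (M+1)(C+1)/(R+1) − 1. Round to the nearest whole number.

N ≈ 15,190

N̂ = (638+1)(2614+1)/(109+1) − 1 = 639·2615/110 − 1
= 1670985/110 − 1 ≈ 15190.8 − 1 ≈ 15189.8 → 15190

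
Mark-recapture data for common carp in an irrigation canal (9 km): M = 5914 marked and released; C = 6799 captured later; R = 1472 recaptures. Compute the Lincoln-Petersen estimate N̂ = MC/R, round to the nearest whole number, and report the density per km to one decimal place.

N̂ = 5914·6799/1472 = 40209286/1472 ≈ 27316.1 → 27316
Density = N̂ / area = 27316 / 9 ≈ 3035.11 → 3035.1 per km

density ≈ 3035.1 common carp per km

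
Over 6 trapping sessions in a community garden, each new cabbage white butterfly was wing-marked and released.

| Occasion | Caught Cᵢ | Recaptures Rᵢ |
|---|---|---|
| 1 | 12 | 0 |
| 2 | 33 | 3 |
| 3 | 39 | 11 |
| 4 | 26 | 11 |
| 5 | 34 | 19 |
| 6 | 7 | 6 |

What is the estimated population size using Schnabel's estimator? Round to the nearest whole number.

N ≈ 149

Marked at large before each occasion: Mᵢ = Σⱼ<ᵢ (Cⱼ − Rⱼ) → M1=0, M2=12, M3=42, M4=70, M5=85, M6=100
Σ MᵢCᵢ = 0·12 + 12·33 + 42·39 + 70·26 + 85·34 + 100·7 = 0 + 396 + 1638 + 1820 + 2890 + 700 = 7444
Σ Rᵢ = 0 + 3 + 11 + 11 + 19 + 6 = 50
N̂ = 7444 / 50 ≈ 148.9 → 149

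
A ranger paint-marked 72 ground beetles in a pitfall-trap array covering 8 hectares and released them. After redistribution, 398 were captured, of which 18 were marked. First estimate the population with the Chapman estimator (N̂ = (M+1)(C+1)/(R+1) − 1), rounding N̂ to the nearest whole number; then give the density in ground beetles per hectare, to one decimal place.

density ≈ 191.5 ground beetles per hectare

N̂ = 73·399/19 − 1 = 29127/19 − 1 = 1532
Density = N̂ / area = 1532 / 8 ≈ 191.50 → 191.5 per hectare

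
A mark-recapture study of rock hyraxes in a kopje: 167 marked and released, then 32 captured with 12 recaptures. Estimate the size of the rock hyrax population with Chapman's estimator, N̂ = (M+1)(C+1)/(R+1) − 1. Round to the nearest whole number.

N̂ = (167+1)(32+1)/(12+1) − 1 = 168·33/13 − 1
= 5544/13 − 1 ≈ 426.46 − 1 ≈ 425.46 → 425

N ≈ 425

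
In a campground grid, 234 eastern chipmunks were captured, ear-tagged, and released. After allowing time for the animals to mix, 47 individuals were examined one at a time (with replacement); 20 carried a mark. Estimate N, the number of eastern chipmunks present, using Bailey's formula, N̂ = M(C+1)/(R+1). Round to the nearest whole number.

N̂ = 234·(47+1)/(20+1) = 234·48/21 = 11232/21 ≈ 534.9 → 535

N ≈ 535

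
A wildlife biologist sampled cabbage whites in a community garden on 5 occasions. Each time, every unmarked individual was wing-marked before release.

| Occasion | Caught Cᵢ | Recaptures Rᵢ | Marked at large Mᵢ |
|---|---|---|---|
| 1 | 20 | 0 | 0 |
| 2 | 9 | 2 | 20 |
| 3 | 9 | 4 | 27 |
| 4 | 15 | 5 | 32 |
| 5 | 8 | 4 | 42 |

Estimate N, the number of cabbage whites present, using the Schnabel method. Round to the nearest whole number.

Σ MᵢCᵢ = 0·20 + 20·9 + 27·9 + 32·15 + 42·8 = 0 + 180 + 243 + 480 + 336 = 1239
Σ Rᵢ = 0 + 2 + 4 + 5 + 4 = 15
N̂ = 1239 / 15 ≈ 82.6 → 83

N ≈ 83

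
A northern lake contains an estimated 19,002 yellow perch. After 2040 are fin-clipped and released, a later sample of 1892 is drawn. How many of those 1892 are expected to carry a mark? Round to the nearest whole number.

Expected recaptures E[R] = M·C / N.
E[R] = 2040 × 1892 / 19002 = 3859680 / 19002 ≈ 203.1 → 203

expected recaptures ≈ 203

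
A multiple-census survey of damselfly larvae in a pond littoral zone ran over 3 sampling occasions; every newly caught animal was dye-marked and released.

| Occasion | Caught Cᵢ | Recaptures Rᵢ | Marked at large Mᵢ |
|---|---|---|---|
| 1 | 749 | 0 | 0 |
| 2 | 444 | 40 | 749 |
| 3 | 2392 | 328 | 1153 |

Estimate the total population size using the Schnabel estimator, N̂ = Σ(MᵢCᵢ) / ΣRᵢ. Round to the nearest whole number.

Σ MᵢCᵢ = 0·749 + 749·444 + 1153·2392 = 0 + 332556 + 2757976 = 3090532
Σ Rᵢ = 0 + 40 + 328 = 368
N̂ = 3090532 / 368 ≈ 8398.2 → 8398

N ≈ 8398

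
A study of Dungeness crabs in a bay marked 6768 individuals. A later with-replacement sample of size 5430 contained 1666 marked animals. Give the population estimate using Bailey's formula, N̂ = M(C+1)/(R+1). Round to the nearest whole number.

N̂ = 6768·(5430+1)/(1666+1) = 6768·5431/1667 = 36757008/1667 ≈ 22049.8 → 22050

N ≈ 22,050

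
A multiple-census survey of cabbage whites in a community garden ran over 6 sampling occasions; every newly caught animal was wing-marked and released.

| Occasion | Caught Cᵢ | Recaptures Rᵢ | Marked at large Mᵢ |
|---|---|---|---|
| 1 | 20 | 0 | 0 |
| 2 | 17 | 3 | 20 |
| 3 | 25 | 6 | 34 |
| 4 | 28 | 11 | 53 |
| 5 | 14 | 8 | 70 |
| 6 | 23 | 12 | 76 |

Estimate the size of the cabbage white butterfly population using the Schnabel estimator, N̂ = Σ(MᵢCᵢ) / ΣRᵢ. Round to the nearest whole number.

Σ MᵢCᵢ = 0·20 + 20·17 + 34·25 + 53·28 + 70·14 + 76·23 = 0 + 340 + 850 + 1484 + 980 + 1748 = 5402
Σ Rᵢ = 0 + 3 + 6 + 11 + 8 + 12 = 40
N̂ = 5402 / 40 ≈ 135.1 → 135

N ≈ 135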